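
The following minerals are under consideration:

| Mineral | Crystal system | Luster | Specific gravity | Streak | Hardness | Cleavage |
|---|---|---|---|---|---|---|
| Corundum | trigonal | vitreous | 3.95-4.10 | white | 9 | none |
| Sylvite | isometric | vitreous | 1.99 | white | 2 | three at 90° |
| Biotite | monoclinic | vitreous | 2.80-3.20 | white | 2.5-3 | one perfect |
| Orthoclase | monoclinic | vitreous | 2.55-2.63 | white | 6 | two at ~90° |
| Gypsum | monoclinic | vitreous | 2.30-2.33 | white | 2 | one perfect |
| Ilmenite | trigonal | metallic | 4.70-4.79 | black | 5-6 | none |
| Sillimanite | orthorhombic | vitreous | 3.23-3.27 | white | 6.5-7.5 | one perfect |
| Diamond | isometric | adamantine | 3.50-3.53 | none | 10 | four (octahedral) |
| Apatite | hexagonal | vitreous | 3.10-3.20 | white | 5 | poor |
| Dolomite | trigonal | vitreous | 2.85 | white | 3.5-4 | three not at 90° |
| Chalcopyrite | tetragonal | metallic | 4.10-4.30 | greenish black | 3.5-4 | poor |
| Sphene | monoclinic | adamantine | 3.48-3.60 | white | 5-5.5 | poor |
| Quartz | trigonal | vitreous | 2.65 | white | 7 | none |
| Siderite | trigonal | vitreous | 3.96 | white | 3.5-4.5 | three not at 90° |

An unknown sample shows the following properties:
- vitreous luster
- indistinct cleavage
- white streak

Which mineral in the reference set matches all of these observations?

Vitreous luster rules out Ilmenite, Diamond, Chalcopyrite, Sphene.
Indistinct cleavage: narrows the field to Apatite.
White streak: every remaining candidate is consistent.
The only mineral consistent with every observation is Apatite.

Apatite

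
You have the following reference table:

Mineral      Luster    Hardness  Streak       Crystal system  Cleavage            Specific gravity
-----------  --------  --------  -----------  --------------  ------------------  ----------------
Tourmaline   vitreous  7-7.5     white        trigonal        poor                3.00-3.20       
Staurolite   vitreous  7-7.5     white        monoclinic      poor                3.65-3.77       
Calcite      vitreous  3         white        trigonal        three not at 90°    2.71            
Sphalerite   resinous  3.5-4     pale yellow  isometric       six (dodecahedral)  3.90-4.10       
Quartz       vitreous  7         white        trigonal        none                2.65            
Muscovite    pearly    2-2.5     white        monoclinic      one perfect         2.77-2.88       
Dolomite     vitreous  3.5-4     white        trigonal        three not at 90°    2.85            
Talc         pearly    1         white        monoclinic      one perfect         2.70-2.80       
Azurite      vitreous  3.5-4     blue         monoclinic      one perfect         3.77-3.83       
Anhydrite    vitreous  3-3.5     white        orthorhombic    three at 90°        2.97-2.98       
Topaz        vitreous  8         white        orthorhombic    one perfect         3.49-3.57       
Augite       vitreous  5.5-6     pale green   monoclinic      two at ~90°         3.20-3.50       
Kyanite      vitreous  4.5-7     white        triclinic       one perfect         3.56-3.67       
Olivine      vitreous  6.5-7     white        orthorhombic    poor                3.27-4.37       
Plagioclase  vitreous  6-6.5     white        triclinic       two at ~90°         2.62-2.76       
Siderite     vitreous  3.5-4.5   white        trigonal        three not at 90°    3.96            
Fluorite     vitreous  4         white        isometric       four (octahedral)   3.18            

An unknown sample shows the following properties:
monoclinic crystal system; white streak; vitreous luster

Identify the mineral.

Monoclinic crystal system: narrows the field to Staurolite, Muscovite, Talc, Azurite, Augite.
White streak eliminates Azurite, Augite.
Vitreous luster: Staurolite remains.
Staurolite is the sole remaining match.

Staurolite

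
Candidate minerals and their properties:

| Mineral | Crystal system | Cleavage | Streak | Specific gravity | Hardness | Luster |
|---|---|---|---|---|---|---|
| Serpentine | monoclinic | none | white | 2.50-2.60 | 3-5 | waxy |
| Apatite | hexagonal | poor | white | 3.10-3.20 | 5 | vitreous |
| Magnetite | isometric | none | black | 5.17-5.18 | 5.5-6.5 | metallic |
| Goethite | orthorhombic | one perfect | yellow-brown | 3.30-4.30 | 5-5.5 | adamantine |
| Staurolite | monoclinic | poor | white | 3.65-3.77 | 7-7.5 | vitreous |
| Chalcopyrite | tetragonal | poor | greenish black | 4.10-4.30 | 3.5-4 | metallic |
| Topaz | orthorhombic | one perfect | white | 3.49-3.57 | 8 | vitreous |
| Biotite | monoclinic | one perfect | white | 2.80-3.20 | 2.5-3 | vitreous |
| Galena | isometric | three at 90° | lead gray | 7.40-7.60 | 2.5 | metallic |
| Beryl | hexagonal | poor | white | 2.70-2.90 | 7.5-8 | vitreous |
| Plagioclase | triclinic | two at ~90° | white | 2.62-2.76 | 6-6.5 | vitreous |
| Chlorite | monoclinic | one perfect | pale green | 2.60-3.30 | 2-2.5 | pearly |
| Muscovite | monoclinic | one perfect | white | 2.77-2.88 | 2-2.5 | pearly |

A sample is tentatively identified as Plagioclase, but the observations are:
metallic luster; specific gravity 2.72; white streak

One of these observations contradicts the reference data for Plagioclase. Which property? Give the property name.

luster

Metallic luster: Plagioclase has vitreous luster — inconsistent.
Specific gravity 2.72: Plagioclase has SG 2.62-2.76 — matches.
White streak: Plagioclase has white streak — matches.
Only the luster is inconsistent.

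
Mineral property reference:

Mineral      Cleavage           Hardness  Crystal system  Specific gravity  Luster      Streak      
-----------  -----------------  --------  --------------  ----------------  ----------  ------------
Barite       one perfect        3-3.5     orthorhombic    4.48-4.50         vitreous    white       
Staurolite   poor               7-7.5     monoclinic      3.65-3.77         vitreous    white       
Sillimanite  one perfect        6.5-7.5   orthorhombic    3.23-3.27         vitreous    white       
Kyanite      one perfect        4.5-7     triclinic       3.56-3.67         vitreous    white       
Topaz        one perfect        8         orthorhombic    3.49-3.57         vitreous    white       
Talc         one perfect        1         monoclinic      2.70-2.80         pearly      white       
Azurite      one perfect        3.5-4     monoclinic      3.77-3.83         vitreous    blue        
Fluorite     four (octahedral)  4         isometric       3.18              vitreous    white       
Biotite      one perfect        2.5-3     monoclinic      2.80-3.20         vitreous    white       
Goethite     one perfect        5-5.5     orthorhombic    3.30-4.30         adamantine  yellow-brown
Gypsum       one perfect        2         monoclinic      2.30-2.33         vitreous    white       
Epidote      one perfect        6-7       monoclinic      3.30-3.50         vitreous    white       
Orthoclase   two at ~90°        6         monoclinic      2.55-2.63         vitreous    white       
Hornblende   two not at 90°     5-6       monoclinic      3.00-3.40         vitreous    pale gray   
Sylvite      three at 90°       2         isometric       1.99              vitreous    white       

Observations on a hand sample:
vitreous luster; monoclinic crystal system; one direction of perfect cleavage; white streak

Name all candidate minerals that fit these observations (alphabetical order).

Biotite, Epidote, Gypsum

Vitreous luster is inconsistent with Talc, Goethite.
Monoclinic crystal system excludes Barite, Sillimanite, Kyanite, Topaz, Fluorite, Sylvite.
One direction of perfect cleavage is inconsistent with Staurolite, Orthoclase, Hornblende.
White streak excludes Azurite.
The minerals that satisfy all observations are Biotite, Epidote, Gypsum.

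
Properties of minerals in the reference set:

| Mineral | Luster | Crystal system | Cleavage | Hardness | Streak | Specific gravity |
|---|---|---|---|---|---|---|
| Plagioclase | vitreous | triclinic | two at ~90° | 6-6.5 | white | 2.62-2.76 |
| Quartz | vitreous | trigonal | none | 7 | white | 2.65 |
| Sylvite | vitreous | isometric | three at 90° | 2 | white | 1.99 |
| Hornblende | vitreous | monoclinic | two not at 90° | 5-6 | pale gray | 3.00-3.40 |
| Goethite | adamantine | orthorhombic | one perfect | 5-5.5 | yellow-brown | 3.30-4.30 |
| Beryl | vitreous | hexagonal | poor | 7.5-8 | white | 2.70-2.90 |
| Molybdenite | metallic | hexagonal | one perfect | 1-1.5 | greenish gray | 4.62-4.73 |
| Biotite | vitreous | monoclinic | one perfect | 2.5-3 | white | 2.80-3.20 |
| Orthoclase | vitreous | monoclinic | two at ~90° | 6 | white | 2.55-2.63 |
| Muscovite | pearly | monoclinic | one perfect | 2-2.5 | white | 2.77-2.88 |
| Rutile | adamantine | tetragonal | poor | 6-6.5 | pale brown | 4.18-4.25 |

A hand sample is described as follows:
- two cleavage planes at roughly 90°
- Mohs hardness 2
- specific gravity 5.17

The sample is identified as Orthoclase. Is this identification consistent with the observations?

No

Two cleavage planes at roughly 90° — matches Orthoclase (cleavage two at ~90°).
Mohs hardness 2 — Orthoclase has hardness 6; a mismatch.
Specific gravity 5.17 — Orthoclase has SG 2.55-2.63; a mismatch.
2 of the observed properties are inconsistent with Orthoclase.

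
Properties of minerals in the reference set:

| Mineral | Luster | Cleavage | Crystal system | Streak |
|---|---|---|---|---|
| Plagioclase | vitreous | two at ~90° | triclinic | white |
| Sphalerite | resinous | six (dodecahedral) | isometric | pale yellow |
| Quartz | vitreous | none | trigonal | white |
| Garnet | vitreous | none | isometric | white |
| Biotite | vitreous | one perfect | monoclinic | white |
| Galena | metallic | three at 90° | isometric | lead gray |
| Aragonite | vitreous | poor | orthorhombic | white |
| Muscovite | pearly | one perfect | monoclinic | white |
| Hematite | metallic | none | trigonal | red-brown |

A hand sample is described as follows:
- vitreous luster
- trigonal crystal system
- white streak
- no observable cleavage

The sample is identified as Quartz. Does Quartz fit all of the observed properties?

Consistent

Vitreous luster — agrees with Quartz (vitreous luster).
Trigonal crystal system — agrees with Quartz (trigonal system).
White streak — agrees with Quartz (white streak).
No observable cleavage — agrees with Quartz (cleavage none).
All observations are consistent with the tabulated values for Quartz.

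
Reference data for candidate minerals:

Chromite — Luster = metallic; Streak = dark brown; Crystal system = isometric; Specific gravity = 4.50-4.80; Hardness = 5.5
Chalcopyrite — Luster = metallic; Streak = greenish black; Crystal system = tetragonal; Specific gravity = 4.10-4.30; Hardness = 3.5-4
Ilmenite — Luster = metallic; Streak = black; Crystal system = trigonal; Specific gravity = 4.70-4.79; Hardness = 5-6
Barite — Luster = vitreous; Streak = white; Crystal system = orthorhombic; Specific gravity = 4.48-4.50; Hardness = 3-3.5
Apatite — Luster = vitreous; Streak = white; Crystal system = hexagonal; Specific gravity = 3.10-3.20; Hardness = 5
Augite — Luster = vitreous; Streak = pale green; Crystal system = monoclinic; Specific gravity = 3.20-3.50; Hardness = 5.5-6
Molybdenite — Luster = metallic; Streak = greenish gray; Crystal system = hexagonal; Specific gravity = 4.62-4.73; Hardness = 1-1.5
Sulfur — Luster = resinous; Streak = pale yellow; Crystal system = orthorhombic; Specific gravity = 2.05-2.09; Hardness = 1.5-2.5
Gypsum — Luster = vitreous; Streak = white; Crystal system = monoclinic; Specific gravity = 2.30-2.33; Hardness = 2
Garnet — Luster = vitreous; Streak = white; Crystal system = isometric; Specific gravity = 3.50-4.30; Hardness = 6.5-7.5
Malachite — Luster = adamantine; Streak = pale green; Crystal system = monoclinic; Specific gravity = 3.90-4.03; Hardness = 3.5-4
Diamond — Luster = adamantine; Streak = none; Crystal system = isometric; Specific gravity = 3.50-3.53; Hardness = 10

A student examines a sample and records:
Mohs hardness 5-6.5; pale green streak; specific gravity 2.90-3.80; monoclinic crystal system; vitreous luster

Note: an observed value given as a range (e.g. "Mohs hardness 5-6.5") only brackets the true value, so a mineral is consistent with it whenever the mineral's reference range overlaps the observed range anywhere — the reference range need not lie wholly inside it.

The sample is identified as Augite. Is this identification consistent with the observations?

Mohs hardness 5-6.5 — fits Augite (hardness 5.5-6).
Pale green streak — fits Augite (pale green streak).
Specific gravity 2.90-3.80 — fits Augite (SG 3.20-3.50).
Monoclinic crystal system — fits Augite (monoclinic system).
Vitreous luster — fits Augite (vitreous luster).
Nothing contradicts Augite.

Yes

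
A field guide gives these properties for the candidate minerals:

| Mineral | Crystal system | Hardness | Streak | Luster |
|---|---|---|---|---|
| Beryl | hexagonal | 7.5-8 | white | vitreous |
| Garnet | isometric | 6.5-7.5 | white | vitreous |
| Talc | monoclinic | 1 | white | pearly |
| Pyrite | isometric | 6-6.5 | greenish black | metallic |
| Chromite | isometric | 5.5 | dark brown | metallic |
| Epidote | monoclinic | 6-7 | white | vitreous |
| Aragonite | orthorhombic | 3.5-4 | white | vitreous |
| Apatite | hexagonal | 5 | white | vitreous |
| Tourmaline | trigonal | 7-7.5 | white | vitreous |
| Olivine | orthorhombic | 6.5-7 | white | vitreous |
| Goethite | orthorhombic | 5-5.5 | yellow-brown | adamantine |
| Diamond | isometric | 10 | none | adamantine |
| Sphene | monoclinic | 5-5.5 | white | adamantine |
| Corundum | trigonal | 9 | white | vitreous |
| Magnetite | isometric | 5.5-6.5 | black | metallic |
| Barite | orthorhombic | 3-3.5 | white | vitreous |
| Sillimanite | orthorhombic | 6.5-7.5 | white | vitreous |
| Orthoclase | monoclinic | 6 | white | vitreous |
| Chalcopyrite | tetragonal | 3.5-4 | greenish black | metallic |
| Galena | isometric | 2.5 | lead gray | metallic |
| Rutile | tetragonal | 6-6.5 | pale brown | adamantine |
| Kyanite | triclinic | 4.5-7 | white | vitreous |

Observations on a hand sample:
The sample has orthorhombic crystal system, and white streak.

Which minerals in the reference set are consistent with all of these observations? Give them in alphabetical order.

Orthorhombic crystal system — only Aragonite, Olivine, Goethite, Barite, Sillimanite remain.
White streak excludes Goethite.
The minerals that satisfy all observations are Aragonite, Barite, Olivine, Sillimanite.

Aragonite, Barite, Olivine, Sillimanite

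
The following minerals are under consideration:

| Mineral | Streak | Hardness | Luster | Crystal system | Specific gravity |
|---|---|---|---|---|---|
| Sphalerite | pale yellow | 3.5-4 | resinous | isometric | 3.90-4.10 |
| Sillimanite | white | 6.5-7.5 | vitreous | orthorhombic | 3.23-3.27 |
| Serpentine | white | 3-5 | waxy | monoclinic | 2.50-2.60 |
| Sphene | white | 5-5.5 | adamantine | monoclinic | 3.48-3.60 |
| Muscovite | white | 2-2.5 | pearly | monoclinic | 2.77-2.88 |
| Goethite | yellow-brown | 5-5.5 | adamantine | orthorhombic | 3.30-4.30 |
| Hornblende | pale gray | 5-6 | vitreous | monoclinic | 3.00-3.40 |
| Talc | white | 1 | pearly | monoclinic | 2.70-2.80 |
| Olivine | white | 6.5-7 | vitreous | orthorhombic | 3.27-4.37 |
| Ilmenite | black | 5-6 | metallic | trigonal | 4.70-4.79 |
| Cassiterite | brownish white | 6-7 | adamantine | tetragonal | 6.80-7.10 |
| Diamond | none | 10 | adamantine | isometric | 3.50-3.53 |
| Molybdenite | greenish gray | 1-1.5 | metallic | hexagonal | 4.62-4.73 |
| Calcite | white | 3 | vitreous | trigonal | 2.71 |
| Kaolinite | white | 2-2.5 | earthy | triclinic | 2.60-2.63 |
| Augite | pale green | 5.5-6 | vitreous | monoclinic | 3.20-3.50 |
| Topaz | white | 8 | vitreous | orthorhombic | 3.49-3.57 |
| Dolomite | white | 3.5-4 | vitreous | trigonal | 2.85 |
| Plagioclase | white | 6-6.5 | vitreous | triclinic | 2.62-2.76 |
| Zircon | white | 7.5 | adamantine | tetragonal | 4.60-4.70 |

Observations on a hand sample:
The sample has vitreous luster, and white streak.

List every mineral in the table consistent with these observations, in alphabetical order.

Vitreous luster: leaves Sillimanite, Hornblende, Olivine, Calcite, Augite, Topaz, Dolomite, Plagioclase.
White streak is inconsistent with Hornblende, Augite.
Remaining candidates: Calcite, Dolomite, Olivine, Plagioclase, Sillimanite, Topaz.

Calcite, Dolomite, Olivine, Plagioclase, Sillimanite, Topaz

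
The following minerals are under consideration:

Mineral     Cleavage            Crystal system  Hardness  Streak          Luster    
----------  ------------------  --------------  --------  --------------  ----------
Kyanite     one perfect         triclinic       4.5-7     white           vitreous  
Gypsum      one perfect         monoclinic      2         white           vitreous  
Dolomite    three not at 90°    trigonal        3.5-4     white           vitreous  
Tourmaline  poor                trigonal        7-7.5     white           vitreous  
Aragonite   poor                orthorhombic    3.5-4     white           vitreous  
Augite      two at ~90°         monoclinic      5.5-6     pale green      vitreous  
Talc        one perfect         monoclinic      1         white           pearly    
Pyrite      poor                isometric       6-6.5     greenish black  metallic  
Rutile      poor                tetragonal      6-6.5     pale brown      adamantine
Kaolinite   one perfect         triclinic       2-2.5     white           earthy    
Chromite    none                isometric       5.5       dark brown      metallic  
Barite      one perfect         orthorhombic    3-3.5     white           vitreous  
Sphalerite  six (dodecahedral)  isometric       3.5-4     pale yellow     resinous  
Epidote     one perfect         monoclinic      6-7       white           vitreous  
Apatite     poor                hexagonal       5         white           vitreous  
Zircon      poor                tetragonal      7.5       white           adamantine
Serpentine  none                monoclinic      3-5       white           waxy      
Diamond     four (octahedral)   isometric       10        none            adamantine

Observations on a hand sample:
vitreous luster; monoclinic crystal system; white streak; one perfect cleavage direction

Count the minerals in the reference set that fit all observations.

2

Vitreous luster — Kyanite, Gypsum, Dolomite, Tourmaline, Aragonite, Augite, Barite, Epidote, Apatite remain.
Monoclinic crystal system — leaves Gypsum, Augite, Epidote.
White streak eliminates Augite.
One perfect cleavage direction — every remaining candidate is consistent.
The minerals that satisfy all observations are Epidote, Gypsum.
That is 2 minerals.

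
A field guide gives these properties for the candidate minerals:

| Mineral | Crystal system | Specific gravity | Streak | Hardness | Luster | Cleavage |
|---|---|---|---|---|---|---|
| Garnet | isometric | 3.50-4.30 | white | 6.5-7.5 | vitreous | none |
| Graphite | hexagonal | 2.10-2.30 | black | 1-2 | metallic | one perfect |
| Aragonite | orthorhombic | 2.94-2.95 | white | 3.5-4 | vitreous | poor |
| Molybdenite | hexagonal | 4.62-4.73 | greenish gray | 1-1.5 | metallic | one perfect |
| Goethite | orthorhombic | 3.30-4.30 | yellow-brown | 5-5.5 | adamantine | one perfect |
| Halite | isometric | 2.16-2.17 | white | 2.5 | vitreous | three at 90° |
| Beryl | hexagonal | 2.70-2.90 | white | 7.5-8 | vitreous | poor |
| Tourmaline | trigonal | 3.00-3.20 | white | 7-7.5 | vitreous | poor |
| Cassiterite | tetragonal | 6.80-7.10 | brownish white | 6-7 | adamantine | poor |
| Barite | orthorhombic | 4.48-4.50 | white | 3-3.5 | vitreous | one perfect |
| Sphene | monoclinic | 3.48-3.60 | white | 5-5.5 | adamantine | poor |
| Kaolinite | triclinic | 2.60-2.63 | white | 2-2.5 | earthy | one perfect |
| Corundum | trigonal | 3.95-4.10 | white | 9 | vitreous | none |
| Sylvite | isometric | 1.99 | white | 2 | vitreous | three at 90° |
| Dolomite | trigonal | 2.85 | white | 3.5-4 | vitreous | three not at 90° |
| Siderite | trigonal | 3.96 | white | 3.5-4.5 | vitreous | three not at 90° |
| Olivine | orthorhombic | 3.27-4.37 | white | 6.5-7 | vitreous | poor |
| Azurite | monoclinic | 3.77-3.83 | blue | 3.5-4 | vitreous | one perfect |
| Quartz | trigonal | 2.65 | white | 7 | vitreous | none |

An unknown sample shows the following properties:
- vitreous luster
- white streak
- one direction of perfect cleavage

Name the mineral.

Barite

Vitreous luster excludes Graphite, Molybdenite, Goethite, Cassiterite, Sphene, Kaolinite.
White streak rules out Azurite.
One direction of perfect cleavage — Barite remains.
The only mineral consistent with every observation is Barite.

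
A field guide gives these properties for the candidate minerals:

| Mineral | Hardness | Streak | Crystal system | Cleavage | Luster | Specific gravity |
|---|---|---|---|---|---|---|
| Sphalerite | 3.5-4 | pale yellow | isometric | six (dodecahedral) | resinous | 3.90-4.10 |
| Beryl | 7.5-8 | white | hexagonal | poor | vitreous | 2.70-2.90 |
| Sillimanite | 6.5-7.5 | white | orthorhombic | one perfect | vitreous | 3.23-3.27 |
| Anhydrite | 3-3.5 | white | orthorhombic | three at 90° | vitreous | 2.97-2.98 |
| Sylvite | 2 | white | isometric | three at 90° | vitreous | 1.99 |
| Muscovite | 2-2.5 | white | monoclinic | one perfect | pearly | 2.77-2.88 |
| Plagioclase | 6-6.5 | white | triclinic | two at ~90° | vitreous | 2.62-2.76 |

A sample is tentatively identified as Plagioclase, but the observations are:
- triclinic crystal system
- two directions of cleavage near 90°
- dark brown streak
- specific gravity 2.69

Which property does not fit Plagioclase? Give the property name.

Triclinic crystal system: Plagioclase has triclinic system — consistent.
Two directions of cleavage near 90°: Plagioclase has cleavage two at ~90° — consistent.
Dark brown streak: Plagioclase has white streak — inconsistent.
Specific gravity 2.69: Plagioclase has SG 2.62-2.76 — consistent.
Everything matches except the streak.

streak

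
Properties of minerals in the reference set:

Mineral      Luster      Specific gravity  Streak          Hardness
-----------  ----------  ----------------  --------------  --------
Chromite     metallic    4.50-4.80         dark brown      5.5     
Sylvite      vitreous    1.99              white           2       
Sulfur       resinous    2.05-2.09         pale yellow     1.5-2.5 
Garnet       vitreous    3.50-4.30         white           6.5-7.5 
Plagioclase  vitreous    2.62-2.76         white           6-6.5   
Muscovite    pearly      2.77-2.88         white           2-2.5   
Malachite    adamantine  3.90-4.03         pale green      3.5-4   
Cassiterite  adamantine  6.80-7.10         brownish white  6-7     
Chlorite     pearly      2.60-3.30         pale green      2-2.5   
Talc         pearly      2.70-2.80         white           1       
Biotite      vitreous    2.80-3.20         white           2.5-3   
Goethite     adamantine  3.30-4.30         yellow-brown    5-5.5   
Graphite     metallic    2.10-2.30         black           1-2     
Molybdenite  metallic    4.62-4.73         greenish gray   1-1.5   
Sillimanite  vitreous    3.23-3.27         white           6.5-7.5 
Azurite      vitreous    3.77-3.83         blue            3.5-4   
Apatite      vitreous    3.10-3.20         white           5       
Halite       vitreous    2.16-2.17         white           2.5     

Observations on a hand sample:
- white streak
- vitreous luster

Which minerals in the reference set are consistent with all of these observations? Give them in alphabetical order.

Apatite, Biotite, Garnet, Halite, Plagioclase, Sillimanite, Sylvite

White streak — only Sylvite, Garnet, Plagioclase, Muscovite, Talc, Biotite, Sillimanite, Apatite, Halite remain.
Vitreous luster eliminates Muscovite, Talc.
Consistent with every observation: Apatite, Biotite, Garnet, Halite, Plagioclase, Sillimanite, Sylvite.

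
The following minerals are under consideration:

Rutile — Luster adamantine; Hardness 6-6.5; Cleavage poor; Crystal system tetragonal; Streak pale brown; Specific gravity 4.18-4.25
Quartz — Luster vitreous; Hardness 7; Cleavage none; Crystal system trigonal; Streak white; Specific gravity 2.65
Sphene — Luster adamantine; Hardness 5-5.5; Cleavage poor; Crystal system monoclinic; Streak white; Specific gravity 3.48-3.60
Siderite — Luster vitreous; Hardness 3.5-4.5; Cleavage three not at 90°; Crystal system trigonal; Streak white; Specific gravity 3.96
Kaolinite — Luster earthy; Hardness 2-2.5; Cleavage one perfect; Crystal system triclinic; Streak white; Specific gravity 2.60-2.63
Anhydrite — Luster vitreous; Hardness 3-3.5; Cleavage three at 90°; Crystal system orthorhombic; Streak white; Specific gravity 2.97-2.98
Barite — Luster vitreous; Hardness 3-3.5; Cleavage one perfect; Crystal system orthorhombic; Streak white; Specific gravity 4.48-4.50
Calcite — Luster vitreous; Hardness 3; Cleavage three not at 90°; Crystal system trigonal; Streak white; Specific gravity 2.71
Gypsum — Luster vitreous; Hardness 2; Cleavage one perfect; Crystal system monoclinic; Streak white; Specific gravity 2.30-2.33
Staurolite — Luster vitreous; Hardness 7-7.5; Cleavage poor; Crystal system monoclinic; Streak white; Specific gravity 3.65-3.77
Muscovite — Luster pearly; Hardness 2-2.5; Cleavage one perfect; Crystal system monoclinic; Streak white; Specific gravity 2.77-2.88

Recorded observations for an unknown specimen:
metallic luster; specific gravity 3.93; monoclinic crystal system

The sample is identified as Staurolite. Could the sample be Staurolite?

Metallic luster — Staurolite has vitreous luster; which does not match.
Specific gravity 3.93 — Staurolite has SG 3.65-3.77; which does not match.
Monoclinic crystal system — fits Staurolite (monoclinic system).
2 of the observed properties are inconsistent with Staurolite.

No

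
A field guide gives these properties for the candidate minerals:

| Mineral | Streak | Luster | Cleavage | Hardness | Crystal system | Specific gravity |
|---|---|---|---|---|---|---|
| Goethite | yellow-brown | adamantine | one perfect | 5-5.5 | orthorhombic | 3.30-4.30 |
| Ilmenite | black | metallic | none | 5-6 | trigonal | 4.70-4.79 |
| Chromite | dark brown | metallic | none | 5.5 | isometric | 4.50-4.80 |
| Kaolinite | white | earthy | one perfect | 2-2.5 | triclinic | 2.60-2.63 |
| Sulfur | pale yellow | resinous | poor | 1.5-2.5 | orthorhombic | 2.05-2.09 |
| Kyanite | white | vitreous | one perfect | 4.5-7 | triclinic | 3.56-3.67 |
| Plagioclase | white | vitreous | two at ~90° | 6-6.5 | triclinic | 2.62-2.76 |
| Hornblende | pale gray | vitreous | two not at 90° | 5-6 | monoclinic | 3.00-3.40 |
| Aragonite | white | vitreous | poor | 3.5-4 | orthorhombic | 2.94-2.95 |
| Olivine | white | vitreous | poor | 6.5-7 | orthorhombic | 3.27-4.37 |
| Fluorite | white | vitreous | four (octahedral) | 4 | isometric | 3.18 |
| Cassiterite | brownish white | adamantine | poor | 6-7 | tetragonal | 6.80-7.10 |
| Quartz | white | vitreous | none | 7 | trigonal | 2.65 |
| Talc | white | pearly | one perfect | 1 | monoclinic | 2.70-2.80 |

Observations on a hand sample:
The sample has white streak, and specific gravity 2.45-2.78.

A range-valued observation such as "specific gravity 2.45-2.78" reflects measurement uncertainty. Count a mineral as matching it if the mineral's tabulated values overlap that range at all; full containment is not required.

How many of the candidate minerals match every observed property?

White streak eliminates Goethite, Ilmenite, Chromite, Sulfur, Hornblende, Cassiterite.
Specific gravity 2.45-2.78 eliminates Kyanite, Aragonite, Olivine, Fluorite.
The minerals that satisfy all observations are Kaolinite, Plagioclase, Quartz, Talc.
That is 4 minerals.

4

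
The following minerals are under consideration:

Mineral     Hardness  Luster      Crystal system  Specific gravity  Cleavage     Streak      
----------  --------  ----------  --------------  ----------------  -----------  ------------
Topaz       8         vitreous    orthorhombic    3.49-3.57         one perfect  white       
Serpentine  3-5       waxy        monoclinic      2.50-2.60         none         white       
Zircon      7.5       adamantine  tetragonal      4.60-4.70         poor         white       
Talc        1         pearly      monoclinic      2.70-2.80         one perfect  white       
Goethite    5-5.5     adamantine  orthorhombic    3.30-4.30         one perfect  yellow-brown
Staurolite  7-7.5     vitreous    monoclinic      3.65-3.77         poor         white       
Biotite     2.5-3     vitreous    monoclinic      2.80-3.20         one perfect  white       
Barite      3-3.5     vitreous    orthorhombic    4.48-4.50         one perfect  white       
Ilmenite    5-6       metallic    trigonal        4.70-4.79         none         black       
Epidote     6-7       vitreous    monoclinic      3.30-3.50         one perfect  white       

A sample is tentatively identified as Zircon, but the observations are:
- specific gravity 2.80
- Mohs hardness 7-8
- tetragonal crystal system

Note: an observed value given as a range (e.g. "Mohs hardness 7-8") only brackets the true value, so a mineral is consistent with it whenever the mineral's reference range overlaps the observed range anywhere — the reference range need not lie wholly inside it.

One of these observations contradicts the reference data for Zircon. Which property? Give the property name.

specific gravity

Specific gravity 2.80: Zircon has SG 4.60-4.70 — does not match.
Mohs hardness 7-8: Zircon has hardness 7.5 — agrees.
Tetragonal crystal system: Zircon has tetragonal system — agrees.
Everything matches except the specific gravity.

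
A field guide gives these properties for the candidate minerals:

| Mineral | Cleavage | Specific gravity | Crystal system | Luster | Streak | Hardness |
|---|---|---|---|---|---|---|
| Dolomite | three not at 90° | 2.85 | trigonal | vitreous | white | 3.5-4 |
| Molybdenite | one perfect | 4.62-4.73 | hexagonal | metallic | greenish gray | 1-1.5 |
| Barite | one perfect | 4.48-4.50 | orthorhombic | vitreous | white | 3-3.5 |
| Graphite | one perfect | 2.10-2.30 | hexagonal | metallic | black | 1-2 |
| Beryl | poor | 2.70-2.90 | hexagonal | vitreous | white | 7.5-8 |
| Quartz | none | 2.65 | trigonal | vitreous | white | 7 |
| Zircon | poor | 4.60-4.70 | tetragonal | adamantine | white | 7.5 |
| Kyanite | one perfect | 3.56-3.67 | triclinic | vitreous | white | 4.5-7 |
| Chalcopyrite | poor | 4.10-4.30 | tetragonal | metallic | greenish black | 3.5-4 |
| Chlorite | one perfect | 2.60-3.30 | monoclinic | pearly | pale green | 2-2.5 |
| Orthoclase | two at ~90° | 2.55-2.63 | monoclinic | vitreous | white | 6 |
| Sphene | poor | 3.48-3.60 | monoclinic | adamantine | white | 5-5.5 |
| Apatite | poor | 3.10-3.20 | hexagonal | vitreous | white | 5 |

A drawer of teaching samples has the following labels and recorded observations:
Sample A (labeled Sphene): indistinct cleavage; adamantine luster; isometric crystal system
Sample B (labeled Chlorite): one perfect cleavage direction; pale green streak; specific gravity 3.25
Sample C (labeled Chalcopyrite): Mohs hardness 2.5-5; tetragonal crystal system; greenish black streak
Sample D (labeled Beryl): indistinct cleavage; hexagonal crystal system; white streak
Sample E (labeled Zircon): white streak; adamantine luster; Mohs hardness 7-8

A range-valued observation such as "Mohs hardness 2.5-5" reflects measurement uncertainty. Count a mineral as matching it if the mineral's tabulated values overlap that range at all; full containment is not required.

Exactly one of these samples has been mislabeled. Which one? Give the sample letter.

Sample A: Sphene has monoclinic system, but the record shows isometric crystal system — this label is wrong.
Sample B: observations are consistent with Chlorite.
Sample C: observations are consistent with Chalcopyrite.
Sample D: observations are consistent with Beryl.
Sample E: observations are consistent with Zircon.
Only sample A is inconsistent with its label.

A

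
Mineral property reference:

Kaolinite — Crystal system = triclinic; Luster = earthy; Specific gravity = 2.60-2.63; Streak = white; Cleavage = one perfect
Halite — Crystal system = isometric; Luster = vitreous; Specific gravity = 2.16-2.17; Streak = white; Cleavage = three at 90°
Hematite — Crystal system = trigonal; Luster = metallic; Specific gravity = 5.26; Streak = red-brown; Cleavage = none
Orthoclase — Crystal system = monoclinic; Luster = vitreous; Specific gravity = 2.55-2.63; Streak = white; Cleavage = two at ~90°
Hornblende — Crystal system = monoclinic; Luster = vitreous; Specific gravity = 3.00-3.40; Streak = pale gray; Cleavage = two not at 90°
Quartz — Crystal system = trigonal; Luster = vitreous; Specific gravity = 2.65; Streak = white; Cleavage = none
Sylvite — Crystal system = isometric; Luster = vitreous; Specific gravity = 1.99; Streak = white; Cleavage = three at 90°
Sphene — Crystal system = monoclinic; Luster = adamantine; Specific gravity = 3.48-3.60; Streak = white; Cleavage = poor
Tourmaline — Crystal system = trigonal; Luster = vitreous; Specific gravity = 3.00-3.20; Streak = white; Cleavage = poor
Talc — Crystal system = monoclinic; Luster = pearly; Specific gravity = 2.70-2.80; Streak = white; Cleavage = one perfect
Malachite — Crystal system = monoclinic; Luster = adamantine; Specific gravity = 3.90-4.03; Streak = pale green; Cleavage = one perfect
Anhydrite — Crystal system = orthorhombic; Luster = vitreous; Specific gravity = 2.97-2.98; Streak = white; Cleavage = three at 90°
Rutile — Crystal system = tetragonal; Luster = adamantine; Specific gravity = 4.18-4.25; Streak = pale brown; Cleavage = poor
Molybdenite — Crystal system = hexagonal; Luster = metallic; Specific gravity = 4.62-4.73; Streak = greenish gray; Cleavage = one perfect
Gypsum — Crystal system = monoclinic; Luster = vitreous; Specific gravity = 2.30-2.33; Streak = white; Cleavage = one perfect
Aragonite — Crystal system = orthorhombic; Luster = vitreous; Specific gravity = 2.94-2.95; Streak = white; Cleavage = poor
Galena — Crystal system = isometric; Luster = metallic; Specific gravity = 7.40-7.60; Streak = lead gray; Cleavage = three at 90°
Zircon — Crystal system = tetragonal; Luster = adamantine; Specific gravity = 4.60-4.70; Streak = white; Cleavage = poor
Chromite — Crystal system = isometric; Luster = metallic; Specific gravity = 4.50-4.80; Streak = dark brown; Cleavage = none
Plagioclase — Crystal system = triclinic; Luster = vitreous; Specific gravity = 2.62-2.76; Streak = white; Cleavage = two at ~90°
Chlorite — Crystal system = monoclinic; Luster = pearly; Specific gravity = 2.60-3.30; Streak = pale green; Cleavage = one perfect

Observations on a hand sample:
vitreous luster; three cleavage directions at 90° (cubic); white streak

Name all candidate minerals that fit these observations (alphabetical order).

Anhydrite, Halite, Sylvite

Vitreous luster — Halite, Orthoclase, Hornblende, Quartz, Sylvite, Tourmaline, Anhydrite, Gypsum, Aragonite, Plagioclase remain.
Three cleavage directions at 90° (cubic) — only Halite, Sylvite, Anhydrite remain.
White streak — all remaining candidates fit.
Consistent with every observation: Anhydrite, Halite, Sylvite.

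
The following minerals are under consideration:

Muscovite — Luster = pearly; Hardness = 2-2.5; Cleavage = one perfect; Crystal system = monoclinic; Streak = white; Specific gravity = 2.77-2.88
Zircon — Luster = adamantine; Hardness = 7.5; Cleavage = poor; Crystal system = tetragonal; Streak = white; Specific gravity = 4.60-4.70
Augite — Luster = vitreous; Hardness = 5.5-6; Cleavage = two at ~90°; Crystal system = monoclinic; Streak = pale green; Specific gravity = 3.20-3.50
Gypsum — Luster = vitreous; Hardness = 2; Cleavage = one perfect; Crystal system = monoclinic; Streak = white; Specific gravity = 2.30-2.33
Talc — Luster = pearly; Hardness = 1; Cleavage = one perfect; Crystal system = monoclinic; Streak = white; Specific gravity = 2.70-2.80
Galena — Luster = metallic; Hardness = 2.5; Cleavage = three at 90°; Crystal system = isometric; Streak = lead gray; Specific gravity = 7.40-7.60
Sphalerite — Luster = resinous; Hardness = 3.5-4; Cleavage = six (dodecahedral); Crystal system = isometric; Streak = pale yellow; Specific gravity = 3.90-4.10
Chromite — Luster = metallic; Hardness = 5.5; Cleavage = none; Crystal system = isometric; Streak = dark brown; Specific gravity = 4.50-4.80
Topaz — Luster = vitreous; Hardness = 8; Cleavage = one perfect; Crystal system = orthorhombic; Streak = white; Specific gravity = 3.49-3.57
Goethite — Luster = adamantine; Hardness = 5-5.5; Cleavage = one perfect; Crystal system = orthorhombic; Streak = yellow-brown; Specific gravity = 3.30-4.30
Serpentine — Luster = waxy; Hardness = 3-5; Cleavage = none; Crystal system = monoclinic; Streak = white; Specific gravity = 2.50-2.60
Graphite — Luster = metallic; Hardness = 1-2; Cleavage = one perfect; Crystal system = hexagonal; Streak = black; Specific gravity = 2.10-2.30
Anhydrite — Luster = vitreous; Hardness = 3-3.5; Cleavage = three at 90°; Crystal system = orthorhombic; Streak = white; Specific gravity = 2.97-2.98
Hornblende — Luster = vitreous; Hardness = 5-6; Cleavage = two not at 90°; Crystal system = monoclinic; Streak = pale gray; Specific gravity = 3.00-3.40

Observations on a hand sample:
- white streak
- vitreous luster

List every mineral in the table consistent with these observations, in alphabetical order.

Anhydrite, Gypsum, Topaz

White streak: leaves Muscovite, Zircon, Gypsum, Talc, Topaz, Serpentine, Anhydrite.
Vitreous luster: leaves Gypsum, Topaz, Anhydrite.
The minerals that satisfy all observations are Anhydrite, Gypsum, Topaz.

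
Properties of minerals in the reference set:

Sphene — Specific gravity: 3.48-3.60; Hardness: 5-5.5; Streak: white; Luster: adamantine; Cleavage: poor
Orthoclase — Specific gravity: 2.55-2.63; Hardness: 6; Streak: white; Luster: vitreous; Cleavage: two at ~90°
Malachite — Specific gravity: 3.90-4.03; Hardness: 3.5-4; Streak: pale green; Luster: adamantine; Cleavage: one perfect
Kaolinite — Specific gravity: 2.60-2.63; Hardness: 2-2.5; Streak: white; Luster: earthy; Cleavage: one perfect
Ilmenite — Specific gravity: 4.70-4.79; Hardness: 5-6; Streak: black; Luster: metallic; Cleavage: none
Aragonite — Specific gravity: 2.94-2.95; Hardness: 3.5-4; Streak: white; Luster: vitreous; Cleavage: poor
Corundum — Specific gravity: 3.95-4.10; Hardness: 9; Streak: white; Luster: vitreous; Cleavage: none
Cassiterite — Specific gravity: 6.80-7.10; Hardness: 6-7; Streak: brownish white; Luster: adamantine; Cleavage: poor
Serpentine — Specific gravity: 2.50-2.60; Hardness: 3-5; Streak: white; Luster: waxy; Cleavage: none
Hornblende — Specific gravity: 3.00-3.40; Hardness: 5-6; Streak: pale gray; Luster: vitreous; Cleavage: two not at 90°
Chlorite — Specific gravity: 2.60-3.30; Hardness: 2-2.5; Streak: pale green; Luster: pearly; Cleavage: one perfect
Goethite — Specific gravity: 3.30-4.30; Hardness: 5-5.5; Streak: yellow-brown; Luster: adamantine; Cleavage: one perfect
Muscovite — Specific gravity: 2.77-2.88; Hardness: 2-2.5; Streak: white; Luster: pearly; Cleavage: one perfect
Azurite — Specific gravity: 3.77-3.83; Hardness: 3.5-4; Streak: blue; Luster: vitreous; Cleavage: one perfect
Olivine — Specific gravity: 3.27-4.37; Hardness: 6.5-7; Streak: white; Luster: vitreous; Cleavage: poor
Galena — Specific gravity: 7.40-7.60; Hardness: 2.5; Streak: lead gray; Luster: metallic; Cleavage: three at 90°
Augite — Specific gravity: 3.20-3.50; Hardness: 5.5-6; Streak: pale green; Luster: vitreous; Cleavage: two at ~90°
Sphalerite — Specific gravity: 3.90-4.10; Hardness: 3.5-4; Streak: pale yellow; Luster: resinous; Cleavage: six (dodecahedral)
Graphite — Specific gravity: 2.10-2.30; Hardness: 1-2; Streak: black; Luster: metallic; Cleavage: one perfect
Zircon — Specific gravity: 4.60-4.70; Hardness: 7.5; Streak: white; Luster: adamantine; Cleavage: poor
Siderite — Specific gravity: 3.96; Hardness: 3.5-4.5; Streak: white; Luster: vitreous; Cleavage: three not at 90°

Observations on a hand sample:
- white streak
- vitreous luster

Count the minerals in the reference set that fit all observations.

White streak — narrows the field to Sphene, Orthoclase, Kaolinite, Aragonite, Corundum, Serpentine, Muscovite, Olivine, Zircon, Siderite.
Vitreous luster excludes Sphene, Kaolinite, Serpentine, Muscovite, Zircon.
Consistent with every observation: Aragonite, Corundum, Olivine, Orthoclase, Siderite.
That is 5 minerals.

5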